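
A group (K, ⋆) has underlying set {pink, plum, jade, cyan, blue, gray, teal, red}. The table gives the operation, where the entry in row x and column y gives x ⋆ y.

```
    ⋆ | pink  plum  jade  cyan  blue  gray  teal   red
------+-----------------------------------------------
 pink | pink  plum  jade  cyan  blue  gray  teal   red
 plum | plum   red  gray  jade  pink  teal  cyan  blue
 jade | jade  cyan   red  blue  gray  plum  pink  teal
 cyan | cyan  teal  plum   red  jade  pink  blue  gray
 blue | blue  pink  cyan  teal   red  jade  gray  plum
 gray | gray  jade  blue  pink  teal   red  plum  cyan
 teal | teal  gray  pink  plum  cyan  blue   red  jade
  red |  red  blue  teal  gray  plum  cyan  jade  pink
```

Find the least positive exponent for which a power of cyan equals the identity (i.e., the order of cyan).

4

The identity element is pink (its row matches the header).
cyan^1 = cyan
cyan^2 = cyan ⋆ cyan = red
cyan^3 = red ⋆ cyan = gray
cyan^4 = gray ⋆ cyan = pink
The first power of cyan equal to the identity is cyan^4, so ord(cyan) = 4.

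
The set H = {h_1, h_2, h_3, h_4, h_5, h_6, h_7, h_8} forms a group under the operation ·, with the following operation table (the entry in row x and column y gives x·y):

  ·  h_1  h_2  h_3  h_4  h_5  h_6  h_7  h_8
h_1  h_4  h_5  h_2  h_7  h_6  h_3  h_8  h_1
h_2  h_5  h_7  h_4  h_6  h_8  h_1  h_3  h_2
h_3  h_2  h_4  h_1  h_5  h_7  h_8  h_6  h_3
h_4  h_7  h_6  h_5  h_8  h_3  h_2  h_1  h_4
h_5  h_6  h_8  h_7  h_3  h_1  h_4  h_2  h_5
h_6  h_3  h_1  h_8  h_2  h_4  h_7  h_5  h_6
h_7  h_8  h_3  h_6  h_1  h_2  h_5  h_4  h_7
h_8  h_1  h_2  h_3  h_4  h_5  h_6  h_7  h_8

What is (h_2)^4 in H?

h_4

h_2^1 = h_2
h_2^2 = h_2·h_2 = h_7
h_2^3 = h_7·h_2 = h_3
h_2^4 = h_3·h_2 = h_4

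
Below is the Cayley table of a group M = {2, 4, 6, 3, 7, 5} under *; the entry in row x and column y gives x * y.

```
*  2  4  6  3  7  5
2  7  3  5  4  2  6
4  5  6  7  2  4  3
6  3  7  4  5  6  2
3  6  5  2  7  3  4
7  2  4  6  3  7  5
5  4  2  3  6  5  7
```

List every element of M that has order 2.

Identity is 7. Compute the order of each non-identity element by repeated multiplication:
  2: 2 → 7  (order 2)
  4: 4 → 6 → 7  (order 3)
  6: 6 → 4 → 7  (order 3)
  3: 3 → 7  (order 2)
  5: 5 → 7  (order 2)
Elements of order 2: {2, 3, 5}.

{2, 3, 5}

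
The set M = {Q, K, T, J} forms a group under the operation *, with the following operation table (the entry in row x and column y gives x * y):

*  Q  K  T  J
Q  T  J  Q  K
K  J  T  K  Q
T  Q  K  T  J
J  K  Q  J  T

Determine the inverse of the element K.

K

First locate the identity: row T matches the header, so T is the identity.
Scan row K for T: K * K = T. Hence K^(-1) = K.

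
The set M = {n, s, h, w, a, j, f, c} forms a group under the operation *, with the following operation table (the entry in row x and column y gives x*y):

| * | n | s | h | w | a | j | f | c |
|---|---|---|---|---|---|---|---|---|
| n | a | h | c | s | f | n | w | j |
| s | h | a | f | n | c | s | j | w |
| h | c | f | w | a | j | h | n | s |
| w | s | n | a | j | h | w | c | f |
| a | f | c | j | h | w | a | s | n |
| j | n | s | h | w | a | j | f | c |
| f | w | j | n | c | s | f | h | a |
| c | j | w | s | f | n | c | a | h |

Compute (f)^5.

f^1 = f
f^2 = f*f = h
f^3 = h*f = n
f^4 = n*f = w
f^5 = w*f = c
(Structurally, M here is isomorphic to the cyclic group Z_8.)

c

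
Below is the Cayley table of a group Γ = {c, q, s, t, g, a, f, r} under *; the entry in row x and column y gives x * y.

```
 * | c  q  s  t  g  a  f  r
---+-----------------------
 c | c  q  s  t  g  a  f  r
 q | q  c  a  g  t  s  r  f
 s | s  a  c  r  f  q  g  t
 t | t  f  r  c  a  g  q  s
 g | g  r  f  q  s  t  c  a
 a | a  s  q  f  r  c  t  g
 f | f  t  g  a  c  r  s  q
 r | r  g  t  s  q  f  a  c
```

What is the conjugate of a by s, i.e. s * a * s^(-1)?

The identity is c. In row s, the entry c sits in column s, so s^(-1) = s.
s * a = q
q * s = a

a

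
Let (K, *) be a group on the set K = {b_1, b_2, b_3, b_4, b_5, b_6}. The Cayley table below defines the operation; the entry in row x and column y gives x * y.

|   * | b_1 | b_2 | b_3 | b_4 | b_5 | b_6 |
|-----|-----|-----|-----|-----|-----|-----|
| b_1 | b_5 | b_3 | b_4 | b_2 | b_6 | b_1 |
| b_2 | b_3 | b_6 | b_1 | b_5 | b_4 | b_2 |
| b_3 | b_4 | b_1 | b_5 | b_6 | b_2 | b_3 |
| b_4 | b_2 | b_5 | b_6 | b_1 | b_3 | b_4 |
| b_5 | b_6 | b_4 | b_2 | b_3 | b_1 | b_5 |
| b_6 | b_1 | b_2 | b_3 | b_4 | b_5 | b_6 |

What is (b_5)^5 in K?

b_1

b_5^1 = b_5
b_5^2 = b_5 * b_5 = b_1
b_5^3 = b_1 * b_5 = b_6
b_5^4 = b_6 * b_5 = b_5
b_5^5 = b_5 * b_5 = b_1
(Structurally, K here is isomorphic to the cyclic group Z_6.)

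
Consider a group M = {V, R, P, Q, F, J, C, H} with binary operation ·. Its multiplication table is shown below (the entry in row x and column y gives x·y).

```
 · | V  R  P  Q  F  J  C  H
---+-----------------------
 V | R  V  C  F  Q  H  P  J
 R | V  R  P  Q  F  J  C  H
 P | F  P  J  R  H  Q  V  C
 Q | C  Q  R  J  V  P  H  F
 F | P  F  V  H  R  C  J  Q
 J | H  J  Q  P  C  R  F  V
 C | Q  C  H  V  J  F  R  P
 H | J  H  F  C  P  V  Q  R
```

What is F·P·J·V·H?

V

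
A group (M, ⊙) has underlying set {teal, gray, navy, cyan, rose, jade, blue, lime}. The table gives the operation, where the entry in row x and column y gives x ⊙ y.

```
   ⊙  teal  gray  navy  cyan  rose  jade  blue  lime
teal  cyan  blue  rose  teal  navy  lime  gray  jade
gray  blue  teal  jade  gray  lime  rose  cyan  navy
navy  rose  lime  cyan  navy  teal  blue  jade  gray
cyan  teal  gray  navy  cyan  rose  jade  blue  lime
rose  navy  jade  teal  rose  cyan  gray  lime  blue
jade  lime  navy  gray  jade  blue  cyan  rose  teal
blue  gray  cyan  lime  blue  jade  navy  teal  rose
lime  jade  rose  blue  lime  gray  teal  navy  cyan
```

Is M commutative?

blue ⊙ rose = jade but rose ⊙ blue = lime.
Since blue and rose do not commute, M is not abelian.

No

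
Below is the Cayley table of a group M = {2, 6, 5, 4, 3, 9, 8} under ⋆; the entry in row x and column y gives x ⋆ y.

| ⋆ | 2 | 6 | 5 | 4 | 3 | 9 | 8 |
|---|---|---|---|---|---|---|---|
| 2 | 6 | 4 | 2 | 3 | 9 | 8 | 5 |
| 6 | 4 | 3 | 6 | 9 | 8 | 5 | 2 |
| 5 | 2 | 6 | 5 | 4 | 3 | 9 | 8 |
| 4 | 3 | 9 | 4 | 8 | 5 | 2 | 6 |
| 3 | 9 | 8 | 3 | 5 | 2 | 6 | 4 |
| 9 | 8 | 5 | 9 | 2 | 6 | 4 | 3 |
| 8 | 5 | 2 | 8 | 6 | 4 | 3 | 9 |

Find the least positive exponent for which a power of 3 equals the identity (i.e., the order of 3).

7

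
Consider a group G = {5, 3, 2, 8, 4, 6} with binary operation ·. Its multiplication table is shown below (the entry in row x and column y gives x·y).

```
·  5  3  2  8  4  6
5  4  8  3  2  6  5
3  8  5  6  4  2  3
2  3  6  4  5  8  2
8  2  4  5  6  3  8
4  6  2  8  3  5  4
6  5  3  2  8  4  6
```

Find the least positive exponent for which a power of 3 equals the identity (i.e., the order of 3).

6

The identity element is 6 (its row matches the header).
3^1 = 3
3^2 = 3·3 = 5
3^3 = 5·3 = 8
3^4 = 8·3 = 4
3^5 = 4·3 = 2
3^6 = 2·3 = 6
The first power of 3 equal to the identity is 3^6, so ord(3) = 6.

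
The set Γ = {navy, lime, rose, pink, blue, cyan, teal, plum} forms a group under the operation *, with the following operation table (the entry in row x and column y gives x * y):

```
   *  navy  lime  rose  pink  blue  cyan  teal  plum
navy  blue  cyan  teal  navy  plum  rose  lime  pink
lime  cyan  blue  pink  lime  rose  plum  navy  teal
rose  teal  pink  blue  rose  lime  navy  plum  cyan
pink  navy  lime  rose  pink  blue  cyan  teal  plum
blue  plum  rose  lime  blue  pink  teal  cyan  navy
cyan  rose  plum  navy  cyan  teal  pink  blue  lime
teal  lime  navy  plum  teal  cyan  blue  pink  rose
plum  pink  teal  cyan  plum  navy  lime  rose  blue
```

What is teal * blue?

Read row teal, column blue: teal * blue = cyan.

cyan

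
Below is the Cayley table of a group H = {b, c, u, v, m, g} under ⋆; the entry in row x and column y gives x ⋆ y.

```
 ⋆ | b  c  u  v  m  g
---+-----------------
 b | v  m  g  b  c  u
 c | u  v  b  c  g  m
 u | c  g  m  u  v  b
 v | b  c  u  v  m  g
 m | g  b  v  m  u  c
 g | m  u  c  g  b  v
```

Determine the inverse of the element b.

b

First locate the identity: row v matches the header, so v is the identity.
Scan row b for v: b ⋆ b = v. Hence b^(-1) = b.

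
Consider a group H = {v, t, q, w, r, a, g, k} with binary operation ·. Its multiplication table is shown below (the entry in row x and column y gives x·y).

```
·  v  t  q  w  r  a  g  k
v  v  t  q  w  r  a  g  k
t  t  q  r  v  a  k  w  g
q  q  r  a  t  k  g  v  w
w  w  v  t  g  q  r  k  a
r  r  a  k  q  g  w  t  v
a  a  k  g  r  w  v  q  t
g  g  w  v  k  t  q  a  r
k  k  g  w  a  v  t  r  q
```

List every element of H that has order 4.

{g, q}

Identity is v. Compute the order of each non-identity element by repeated multiplication:
  t: t → q → r → a → k → g → w → v  (order 8)
  q: q → a → g → v  (order 4)
  w: w → g → k → a → r → q → t → v  (order 8)
  r: r → g → t → a → w → q → k → v  (order 8)
  a: a → v  (order 2)
  g: g → a → q → v  (order 4)
  k: k → q → w → a → t → g → r → v  (order 8)
Elements of order 4: {g, q}.
(Structurally, H here is isomorphic to the cyclic group Z_8.)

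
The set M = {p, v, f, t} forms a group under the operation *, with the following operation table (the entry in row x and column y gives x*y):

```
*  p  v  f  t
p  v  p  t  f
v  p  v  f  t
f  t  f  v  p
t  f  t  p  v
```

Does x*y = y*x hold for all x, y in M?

Yes

Check whether the table is symmetric across its main diagonal.
Every entry (row x, col y) equals the entry (row y, col x), so M is abelian.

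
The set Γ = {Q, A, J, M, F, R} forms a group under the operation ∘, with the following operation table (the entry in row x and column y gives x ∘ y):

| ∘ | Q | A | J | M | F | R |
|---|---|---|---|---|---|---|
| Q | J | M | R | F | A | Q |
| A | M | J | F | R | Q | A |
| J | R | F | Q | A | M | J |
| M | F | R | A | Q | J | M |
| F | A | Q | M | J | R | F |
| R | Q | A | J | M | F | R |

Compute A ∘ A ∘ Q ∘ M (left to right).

M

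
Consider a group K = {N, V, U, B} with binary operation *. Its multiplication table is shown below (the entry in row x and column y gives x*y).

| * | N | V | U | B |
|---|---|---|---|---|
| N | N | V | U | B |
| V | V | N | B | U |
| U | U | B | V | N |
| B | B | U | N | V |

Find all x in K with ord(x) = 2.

{V}

Identity is N. Compute the order of each non-identity element by repeated multiplication:
  V: V → N  (order 2)
  U: U → V → B → N  (order 4)
  B: B → V → U → N  (order 4)
Elements of order 2: {V}.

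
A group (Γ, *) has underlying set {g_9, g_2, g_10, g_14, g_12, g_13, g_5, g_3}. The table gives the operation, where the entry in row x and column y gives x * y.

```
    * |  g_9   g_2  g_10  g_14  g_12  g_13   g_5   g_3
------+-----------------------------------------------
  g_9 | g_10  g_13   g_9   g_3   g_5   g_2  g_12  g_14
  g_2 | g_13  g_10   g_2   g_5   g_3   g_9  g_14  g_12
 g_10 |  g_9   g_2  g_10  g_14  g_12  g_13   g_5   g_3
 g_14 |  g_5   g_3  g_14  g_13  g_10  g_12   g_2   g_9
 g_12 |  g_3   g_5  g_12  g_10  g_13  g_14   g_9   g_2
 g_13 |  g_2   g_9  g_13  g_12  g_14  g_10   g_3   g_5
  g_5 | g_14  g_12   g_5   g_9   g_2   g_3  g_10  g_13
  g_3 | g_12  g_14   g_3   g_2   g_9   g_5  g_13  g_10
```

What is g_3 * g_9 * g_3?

g_2

g_3 * g_9 = g_12
g_12 * g_3 = g_2
(Structurally, Γ here is isomorphic to the dihedral group D_4.)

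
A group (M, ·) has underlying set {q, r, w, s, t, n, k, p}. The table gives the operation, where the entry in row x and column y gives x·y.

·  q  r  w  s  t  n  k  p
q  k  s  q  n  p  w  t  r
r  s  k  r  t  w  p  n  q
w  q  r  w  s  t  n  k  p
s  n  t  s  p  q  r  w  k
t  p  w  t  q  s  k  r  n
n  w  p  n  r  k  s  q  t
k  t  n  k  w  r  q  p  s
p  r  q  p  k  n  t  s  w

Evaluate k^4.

w

k^1 = k
k^2 = k·k = p
k^3 = p·k = s
k^4 = s·k = w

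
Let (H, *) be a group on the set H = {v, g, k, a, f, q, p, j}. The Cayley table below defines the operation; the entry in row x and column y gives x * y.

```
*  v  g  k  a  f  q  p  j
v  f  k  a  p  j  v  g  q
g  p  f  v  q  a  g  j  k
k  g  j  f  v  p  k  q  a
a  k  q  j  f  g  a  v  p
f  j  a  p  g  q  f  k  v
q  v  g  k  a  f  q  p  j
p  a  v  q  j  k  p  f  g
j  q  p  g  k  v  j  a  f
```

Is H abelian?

No

v * a = p but a * v = k.
Since v and a do not commute, H is not abelian.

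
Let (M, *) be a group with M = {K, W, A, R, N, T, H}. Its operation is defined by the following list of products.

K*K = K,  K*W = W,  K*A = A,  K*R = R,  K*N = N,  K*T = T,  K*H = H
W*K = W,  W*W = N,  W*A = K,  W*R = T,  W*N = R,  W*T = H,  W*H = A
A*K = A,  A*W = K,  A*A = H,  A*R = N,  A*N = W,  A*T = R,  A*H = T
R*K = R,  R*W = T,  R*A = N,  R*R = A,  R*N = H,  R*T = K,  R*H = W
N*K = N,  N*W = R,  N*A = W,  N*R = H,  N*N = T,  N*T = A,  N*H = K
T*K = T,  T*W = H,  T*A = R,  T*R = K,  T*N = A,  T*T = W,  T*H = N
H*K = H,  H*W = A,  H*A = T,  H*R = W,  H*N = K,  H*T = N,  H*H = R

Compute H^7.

K

H^1 = H
H^2 = H * H = R
H^3 = R * H = W
H^4 = W * H = A
H^5 = A * H = T
H^6 = T * H = N
H^7 = N * H = K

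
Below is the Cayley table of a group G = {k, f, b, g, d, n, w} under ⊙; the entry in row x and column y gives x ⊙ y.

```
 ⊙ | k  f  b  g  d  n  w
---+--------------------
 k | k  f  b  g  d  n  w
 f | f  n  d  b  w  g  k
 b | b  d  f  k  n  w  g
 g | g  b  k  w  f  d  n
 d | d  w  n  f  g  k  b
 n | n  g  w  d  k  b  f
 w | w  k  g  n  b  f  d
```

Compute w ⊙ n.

f

Read row w, column n: w ⊙ n = f.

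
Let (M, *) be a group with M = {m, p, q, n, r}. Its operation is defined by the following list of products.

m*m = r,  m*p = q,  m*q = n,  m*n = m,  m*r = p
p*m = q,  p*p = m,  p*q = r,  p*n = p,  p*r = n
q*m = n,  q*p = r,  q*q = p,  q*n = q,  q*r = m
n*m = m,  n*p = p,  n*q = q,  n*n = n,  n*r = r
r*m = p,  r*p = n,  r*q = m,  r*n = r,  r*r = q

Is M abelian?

Yes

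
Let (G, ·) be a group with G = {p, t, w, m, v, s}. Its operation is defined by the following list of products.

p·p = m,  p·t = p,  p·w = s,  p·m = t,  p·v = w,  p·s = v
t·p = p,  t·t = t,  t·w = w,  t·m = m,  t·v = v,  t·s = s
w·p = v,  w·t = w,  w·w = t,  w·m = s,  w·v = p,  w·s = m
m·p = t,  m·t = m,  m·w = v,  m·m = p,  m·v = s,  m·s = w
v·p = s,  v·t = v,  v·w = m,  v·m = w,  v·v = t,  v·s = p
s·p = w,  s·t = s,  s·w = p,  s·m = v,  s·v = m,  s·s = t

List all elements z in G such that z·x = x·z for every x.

{t}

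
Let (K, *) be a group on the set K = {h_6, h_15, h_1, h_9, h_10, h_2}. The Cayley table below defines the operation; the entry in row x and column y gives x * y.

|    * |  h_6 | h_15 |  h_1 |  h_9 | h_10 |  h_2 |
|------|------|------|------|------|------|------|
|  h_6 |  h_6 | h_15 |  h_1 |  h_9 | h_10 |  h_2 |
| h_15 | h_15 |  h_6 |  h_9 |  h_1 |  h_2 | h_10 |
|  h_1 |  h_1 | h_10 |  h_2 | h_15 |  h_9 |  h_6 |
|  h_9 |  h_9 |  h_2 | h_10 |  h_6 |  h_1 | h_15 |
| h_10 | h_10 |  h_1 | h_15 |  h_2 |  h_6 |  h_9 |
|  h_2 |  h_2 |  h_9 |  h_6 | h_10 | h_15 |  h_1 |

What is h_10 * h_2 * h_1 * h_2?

h_9

h_10 * h_2 = h_9
h_9 * h_1 = h_10
h_10 * h_2 = h_9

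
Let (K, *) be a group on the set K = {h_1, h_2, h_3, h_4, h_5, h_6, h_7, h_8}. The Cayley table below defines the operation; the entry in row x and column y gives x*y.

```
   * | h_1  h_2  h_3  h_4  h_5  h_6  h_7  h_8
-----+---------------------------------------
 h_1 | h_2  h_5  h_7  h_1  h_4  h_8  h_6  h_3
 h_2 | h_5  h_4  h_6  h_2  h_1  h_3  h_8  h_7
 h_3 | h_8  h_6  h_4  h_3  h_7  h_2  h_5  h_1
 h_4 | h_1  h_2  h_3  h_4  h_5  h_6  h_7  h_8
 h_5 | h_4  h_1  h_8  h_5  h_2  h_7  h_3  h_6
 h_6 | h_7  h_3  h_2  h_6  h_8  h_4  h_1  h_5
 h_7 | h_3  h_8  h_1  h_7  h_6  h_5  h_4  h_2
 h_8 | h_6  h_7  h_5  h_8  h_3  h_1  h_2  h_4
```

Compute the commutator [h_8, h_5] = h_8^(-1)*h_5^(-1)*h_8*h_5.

Identity is h_4; from the table h_8^(-1) = h_8 and h_5^(-1) = h_1.
h_8*h_1 = h_6
h_6*h_8 = h_5
h_5*h_5 = h_2

h_2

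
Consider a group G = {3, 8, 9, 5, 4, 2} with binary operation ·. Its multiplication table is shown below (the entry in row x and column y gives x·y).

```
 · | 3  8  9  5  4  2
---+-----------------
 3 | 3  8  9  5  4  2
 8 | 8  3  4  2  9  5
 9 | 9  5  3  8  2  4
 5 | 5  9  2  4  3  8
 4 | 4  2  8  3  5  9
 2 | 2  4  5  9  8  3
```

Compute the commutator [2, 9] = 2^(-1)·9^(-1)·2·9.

Identity is 3; from the table 2^(-1) = 2 and 9^(-1) = 9.
2·9 = 5
5·2 = 8
8·9 = 4

4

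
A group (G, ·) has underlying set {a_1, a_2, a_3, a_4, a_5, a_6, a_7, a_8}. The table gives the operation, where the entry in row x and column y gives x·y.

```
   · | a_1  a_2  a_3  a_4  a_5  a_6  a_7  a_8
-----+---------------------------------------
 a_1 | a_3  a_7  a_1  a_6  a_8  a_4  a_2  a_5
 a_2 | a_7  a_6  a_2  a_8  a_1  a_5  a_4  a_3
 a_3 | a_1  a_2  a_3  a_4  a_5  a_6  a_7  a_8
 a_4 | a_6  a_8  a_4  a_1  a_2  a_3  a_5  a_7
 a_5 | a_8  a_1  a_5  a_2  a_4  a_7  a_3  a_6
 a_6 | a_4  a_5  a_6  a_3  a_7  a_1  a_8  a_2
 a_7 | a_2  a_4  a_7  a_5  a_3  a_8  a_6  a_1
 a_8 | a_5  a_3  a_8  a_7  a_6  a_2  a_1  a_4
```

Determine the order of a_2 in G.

8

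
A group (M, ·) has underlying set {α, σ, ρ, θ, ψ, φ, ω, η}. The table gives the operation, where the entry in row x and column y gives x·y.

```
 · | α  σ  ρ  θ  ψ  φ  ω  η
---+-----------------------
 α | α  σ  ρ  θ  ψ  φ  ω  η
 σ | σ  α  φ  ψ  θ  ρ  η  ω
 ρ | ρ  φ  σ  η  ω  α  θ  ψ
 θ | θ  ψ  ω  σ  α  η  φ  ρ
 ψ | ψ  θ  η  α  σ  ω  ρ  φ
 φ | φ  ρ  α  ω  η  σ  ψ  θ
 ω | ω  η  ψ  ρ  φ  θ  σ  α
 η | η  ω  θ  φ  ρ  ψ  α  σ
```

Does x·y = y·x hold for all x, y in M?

ω·ρ = ψ but ρ·ω = θ.
Since ω and ρ do not commute, M is not abelian.

No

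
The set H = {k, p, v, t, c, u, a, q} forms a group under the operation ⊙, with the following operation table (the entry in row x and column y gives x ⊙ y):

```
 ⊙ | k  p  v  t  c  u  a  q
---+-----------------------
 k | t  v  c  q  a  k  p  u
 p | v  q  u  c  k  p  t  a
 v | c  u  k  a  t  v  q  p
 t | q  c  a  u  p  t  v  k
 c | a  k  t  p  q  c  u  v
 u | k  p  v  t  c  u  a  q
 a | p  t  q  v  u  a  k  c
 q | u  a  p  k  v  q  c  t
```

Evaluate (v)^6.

v^1 = v
v^2 = v ⊙ v = k
v^3 = k ⊙ v = c
v^4 = c ⊙ v = t
v^5 = t ⊙ v = a
v^6 = a ⊙ v = q

q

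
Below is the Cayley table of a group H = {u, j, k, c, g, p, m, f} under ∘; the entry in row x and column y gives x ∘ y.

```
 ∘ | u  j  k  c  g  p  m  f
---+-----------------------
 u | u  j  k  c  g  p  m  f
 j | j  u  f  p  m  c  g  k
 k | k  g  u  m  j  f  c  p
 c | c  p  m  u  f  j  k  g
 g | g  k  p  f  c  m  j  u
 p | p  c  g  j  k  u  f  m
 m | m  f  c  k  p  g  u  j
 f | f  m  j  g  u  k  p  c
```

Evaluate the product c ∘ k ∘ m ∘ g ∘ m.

c ∘ k = m
m ∘ m = u
u ∘ g = g
g ∘ m = j

j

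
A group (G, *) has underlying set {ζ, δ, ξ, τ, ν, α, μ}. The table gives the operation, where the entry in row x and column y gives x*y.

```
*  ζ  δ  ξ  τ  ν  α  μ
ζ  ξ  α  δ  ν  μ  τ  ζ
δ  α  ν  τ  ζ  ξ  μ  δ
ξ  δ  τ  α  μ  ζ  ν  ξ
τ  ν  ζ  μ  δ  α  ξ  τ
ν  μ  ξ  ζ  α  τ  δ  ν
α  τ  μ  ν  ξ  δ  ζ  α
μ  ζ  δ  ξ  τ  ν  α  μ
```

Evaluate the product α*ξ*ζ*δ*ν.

ξ

α*ξ = ν
ν*ζ = μ
μ*δ = δ
δ*ν = ξ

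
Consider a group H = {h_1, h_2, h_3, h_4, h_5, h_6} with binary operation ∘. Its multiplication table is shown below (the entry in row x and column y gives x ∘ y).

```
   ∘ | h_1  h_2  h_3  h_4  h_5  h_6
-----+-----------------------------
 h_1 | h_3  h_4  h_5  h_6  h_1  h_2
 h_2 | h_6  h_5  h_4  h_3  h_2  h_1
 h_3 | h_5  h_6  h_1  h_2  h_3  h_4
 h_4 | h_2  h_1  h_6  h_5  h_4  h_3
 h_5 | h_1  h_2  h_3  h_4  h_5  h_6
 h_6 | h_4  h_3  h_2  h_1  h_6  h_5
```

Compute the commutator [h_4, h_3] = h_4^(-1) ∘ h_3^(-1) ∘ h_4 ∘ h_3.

Identity is h_5; from the table h_4^(-1) = h_4 and h_3^(-1) = h_1.
h_4 ∘ h_1 = h_2
h_2 ∘ h_4 = h_3
h_3 ∘ h_3 = h_1

h_1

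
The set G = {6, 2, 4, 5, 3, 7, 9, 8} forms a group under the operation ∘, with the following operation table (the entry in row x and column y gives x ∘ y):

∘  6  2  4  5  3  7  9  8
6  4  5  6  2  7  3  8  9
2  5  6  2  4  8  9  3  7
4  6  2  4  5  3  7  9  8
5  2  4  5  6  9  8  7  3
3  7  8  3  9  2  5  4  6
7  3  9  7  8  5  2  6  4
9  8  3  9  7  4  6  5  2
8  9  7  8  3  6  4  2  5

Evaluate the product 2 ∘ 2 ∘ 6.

4

2 ∘ 2 = 6
6 ∘ 6 = 4
(Structurally, G here is isomorphic to the cyclic group Z_8.)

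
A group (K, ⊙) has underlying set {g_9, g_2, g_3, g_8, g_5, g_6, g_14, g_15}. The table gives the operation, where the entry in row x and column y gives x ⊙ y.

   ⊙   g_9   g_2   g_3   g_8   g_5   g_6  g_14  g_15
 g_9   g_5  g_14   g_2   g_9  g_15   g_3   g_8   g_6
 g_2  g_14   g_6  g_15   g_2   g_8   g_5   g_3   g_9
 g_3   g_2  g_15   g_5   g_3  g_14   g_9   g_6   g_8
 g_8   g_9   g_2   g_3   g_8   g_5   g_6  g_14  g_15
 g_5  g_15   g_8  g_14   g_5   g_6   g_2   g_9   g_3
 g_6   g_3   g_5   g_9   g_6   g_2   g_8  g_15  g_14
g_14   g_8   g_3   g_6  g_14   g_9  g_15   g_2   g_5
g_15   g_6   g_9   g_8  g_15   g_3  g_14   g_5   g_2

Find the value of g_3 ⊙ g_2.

g_15

Read row g_3, column g_2: g_3 ⊙ g_2 = g_15.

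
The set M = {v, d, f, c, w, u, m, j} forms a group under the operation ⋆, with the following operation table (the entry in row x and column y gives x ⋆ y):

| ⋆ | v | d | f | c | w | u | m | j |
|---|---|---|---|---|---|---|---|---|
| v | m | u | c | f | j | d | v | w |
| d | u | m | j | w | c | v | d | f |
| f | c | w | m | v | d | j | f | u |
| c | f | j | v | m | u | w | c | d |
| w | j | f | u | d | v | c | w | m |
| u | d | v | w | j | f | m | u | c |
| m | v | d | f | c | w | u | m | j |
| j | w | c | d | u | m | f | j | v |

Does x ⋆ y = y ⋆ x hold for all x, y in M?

w ⋆ c = d but c ⋆ w = u.
Since w and c do not commute, M is not abelian.

No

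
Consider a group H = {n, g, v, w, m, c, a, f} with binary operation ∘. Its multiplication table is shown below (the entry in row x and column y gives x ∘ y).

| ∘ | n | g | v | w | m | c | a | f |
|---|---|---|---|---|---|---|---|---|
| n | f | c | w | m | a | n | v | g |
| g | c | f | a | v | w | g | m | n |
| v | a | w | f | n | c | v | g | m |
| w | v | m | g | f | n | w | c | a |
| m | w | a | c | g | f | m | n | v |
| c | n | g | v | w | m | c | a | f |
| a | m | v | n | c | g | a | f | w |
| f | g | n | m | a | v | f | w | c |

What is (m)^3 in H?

v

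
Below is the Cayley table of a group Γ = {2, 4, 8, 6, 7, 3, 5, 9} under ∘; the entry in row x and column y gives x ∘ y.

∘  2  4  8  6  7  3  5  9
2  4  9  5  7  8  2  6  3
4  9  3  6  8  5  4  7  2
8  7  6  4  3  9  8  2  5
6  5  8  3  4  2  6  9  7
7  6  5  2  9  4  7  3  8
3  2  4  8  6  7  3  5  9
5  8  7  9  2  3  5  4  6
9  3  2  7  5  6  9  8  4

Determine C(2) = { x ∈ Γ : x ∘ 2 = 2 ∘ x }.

{2, 3, 4, 9}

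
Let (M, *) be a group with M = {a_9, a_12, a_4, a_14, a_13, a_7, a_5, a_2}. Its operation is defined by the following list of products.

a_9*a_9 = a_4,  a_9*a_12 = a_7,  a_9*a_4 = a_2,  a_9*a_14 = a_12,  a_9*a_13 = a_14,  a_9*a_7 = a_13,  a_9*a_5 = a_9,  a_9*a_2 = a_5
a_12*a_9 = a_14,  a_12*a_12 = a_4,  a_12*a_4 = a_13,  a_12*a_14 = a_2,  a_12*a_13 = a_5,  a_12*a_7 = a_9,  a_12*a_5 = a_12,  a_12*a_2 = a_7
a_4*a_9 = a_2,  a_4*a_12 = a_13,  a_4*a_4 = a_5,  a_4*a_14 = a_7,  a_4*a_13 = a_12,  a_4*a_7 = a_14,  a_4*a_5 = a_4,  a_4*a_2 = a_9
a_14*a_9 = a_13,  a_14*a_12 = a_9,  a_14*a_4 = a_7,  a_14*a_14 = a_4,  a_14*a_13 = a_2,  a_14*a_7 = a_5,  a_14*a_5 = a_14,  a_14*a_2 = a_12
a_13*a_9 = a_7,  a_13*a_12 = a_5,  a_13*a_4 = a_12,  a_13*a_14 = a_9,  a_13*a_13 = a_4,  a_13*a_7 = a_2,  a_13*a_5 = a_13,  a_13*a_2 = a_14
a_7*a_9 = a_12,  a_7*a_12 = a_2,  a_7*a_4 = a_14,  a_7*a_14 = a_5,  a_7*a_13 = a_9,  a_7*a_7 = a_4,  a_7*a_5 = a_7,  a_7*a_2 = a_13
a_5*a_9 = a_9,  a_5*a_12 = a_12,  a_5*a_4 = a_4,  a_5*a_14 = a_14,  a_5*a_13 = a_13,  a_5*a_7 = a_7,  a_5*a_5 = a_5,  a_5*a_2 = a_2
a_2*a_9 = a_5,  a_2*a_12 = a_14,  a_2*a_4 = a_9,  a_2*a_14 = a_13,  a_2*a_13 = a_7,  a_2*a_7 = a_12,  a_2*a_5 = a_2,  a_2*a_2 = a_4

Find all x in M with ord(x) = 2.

{a_4}

Identity is a_5. Compute the order of each non-identity element by repeated multiplication:
  a_9: a_9 → a_4 → a_2 → a_5  (order 4)
  a_12: a_12 → a_4 → a_13 → a_5  (order 4)
  a_4: a_4 → a_5  (order 2)
  a_14: a_14 → a_4 → a_7 → a_5  (order 4)
  a_13: a_13 → a_4 → a_12 → a_5  (order 4)
  a_7: a_7 → a_4 → a_14 → a_5  (order 4)
  a_2: a_2 → a_4 → a_9 → a_5  (order 4)
Elements of order 2: {a_4}.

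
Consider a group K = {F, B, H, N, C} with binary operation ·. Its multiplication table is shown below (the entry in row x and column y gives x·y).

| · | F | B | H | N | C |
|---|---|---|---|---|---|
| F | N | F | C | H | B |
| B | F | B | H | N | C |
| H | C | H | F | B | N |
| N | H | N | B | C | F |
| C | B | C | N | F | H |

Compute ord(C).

The identity element is B (its row matches the header).
C^1 = C
C^2 = C·C = H
C^3 = H·C = N
C^4 = N·C = F
C^5 = F·C = B
The first power of C equal to the identity is C^5, so ord(C) = 5.

5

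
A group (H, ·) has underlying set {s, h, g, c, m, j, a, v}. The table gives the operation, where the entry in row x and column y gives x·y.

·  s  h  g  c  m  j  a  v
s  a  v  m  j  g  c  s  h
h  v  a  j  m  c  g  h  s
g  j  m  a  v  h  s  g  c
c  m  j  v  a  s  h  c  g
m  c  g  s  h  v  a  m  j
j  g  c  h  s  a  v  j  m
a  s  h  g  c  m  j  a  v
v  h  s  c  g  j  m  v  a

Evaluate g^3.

g^1 = g
g^2 = g·g = a
g^3 = a·g = g

g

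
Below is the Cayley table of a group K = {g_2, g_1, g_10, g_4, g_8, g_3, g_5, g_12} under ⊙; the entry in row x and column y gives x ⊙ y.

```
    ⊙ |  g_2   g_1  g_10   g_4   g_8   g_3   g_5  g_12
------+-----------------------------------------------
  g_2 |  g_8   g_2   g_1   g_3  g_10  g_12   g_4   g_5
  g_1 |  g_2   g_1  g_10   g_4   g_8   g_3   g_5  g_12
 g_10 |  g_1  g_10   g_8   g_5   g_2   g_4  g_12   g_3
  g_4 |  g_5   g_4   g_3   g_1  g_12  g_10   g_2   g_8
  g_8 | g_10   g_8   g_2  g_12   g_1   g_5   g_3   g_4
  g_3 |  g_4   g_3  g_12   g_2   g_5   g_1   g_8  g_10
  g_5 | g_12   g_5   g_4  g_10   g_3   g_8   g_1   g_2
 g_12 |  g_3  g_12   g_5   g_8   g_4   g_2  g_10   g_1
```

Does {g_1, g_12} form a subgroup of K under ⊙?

Yes

{g_1, g_12} contains the identity g_1.
Checking products: every product of two elements of {g_1, g_12} (read from the table) lies in {g_1, g_12}, so the set is closed.
In a finite group, a nonempty closed subset is a subgroup. So {g_1, g_12} ≤ K.
(Structurally, K here is isomorphic to the dihedral group D_4.)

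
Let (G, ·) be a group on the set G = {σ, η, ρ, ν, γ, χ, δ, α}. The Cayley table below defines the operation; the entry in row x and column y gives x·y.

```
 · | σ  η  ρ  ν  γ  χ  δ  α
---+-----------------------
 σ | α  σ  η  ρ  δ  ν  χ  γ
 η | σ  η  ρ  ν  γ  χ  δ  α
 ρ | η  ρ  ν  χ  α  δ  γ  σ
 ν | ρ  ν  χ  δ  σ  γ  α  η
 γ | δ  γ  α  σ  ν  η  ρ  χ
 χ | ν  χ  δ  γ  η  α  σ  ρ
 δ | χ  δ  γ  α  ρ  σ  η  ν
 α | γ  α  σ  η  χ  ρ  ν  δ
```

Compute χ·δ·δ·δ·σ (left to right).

α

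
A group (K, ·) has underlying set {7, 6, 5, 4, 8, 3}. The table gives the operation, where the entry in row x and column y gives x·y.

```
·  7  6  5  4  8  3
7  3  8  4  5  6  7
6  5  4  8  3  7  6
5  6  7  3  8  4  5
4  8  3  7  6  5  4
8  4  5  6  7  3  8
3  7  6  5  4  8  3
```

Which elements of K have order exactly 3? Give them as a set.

{4, 6}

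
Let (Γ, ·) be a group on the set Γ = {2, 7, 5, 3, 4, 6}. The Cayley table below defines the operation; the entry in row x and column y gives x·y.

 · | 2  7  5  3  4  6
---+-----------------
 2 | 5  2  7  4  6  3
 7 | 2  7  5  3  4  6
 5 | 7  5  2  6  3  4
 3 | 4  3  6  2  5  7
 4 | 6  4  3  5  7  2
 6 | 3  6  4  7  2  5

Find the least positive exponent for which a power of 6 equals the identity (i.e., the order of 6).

The identity element is 7 (its row matches the header).
6^1 = 6
6^2 = 6·6 = 5
6^3 = 5·6 = 4
6^4 = 4·6 = 2
6^5 = 2·6 = 3
6^6 = 3·6 = 7
The first power of 6 equal to the identity is 6^6, so ord(6) = 6.
(Structurally, Γ here is isomorphic to the cyclic group Z_6.)

6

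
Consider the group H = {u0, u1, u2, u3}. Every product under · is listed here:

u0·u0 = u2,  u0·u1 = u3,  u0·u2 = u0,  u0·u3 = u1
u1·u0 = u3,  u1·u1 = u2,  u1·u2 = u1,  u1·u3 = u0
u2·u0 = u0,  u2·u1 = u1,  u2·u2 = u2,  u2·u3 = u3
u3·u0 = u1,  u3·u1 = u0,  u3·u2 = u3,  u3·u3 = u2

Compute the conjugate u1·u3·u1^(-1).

The identity is u2. In row u1, the entry u2 sits in column u1, so u1^(-1) = u1.
u1·u3 = u0
u0·u1 = u3
(Structurally, H here is isomorphic to the Klein four-group V_4.)

u3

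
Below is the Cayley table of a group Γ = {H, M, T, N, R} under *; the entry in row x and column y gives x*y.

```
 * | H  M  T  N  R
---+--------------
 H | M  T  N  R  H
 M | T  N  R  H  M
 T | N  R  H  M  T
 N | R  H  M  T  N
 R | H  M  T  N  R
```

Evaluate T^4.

T^1 = T
T^2 = T*T = H
T^3 = H*T = N
T^4 = N*T = M

M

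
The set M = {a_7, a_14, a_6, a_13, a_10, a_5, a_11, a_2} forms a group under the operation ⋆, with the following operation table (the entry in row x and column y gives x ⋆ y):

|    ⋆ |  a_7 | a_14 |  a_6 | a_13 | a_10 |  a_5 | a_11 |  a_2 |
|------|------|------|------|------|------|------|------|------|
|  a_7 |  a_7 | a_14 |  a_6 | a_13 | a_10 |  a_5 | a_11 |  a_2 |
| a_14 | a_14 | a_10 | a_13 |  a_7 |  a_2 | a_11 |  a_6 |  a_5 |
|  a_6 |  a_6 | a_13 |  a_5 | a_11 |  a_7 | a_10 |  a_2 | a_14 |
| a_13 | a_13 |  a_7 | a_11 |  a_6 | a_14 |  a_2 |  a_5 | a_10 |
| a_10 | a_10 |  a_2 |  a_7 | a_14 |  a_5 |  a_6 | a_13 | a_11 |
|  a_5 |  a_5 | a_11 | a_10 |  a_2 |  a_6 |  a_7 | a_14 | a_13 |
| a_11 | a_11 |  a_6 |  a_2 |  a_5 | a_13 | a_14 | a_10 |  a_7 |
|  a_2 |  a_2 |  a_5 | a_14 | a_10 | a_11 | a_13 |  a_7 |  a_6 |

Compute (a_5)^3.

a_5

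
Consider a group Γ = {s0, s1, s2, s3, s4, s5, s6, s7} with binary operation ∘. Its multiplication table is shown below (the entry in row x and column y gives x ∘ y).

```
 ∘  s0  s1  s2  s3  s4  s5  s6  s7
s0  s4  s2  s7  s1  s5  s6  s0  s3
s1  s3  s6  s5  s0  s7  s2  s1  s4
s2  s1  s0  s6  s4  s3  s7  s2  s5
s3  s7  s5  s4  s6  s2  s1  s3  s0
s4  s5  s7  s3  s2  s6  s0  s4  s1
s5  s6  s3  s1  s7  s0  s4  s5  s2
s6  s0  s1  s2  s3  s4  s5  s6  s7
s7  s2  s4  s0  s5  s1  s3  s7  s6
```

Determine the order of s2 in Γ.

The identity element is s6 (its row matches the header).
s2^1 = s2
s2^2 = s2 ∘ s2 = s6
The first power of s2 equal to the identity is s2^2, so ord(s2) = 2.

2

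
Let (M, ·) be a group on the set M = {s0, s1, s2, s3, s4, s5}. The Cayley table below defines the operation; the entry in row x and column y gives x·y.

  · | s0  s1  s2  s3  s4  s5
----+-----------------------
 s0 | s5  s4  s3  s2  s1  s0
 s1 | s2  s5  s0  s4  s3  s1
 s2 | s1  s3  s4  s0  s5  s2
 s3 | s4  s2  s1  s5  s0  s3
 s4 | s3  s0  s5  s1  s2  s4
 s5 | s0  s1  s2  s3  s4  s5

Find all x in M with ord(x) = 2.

Identity is s5. Compute the order of each non-identity element by repeated multiplication:
  s0: s0 → s5  (order 2)
  s1: s1 → s5  (order 2)
  s2: s2 → s4 → s5  (order 3)
  s3: s3 → s5  (order 2)
  s4: s4 → s2 → s5  (order 3)
Elements of order 2: {s0, s1, s3}.

{s0, s1, s3}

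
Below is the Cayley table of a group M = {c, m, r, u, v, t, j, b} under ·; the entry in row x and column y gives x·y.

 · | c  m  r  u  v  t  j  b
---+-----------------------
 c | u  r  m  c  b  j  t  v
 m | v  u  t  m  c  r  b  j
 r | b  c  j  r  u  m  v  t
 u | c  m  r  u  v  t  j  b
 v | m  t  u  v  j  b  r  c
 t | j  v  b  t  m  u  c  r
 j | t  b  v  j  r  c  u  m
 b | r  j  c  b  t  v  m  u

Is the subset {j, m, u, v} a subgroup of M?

v·j = r, which is not in {j, m, u, v}.
The subset is not closed under ·, so it is not a subgroup.

No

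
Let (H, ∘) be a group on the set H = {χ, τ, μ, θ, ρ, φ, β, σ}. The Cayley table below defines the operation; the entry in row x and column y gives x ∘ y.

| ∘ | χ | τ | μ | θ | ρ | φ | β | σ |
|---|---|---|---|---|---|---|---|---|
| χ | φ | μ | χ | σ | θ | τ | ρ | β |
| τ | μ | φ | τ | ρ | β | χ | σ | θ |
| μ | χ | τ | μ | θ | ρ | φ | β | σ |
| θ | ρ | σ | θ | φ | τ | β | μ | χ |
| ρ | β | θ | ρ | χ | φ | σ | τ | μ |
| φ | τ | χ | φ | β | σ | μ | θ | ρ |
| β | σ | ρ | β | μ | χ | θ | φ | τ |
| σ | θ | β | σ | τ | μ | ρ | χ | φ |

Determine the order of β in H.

4

The identity element is μ (its row matches the header).
β^1 = β
β^2 = β ∘ β = φ
β^3 = φ ∘ β = θ
β^4 = θ ∘ β = μ
The first power of β equal to the identity is β^4, so ord(β) = 4.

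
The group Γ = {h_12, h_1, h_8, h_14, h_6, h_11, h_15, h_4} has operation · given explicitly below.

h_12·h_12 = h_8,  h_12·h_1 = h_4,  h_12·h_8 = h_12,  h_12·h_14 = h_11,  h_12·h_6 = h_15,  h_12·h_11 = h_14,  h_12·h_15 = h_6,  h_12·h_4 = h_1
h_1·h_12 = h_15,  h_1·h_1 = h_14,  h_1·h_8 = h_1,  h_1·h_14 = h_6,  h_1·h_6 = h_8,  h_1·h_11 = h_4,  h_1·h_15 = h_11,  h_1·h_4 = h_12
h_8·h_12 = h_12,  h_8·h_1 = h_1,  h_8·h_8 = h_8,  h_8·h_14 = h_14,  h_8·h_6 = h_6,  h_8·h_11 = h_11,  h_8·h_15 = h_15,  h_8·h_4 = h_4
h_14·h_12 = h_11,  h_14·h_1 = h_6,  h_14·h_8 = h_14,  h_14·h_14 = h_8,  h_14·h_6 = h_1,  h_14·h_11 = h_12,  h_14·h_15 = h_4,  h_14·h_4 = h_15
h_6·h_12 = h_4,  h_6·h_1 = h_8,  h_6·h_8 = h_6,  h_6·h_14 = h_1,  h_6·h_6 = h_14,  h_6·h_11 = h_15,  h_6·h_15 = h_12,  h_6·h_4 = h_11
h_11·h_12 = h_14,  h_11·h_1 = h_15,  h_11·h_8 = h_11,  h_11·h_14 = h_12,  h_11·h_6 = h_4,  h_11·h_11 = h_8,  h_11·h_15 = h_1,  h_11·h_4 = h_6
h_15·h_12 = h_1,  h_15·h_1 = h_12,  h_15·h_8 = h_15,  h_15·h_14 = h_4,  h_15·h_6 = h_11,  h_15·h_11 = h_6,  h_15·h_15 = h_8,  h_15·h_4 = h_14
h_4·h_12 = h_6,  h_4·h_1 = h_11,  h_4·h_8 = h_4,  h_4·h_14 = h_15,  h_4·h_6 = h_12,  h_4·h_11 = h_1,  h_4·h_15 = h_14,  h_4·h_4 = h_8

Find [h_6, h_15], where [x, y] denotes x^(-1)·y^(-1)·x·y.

h_14

Identity is h_8; from the table h_6^(-1) = h_1 and h_15^(-1) = h_15.
h_1·h_15 = h_11
h_11·h_6 = h_4
h_4·h_15 = h_14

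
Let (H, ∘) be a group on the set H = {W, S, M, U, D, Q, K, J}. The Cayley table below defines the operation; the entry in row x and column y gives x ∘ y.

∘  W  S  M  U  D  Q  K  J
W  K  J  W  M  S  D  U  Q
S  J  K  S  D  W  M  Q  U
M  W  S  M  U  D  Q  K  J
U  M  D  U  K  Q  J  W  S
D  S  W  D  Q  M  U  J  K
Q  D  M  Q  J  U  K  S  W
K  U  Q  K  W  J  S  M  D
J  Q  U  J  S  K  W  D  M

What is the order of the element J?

The identity element is M (its row matches the header).
J^1 = J
J^2 = J ∘ J = M
The first power of J equal to the identity is J^2, so ord(J) = 2.

2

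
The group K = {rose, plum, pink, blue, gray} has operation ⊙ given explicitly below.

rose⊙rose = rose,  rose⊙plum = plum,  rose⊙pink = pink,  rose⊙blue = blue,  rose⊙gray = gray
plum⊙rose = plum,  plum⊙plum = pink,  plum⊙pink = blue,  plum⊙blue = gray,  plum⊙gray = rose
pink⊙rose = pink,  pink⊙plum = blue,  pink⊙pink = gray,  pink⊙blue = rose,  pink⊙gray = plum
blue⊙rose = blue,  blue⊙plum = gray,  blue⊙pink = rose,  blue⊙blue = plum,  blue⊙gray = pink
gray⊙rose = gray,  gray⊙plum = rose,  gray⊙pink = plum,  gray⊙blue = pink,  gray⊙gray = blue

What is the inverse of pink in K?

First locate the identity: row rose matches the header, so rose is the identity.
Scan row pink for rose: pink ⊙ blue = rose. Hence pink^(-1) = blue.

blue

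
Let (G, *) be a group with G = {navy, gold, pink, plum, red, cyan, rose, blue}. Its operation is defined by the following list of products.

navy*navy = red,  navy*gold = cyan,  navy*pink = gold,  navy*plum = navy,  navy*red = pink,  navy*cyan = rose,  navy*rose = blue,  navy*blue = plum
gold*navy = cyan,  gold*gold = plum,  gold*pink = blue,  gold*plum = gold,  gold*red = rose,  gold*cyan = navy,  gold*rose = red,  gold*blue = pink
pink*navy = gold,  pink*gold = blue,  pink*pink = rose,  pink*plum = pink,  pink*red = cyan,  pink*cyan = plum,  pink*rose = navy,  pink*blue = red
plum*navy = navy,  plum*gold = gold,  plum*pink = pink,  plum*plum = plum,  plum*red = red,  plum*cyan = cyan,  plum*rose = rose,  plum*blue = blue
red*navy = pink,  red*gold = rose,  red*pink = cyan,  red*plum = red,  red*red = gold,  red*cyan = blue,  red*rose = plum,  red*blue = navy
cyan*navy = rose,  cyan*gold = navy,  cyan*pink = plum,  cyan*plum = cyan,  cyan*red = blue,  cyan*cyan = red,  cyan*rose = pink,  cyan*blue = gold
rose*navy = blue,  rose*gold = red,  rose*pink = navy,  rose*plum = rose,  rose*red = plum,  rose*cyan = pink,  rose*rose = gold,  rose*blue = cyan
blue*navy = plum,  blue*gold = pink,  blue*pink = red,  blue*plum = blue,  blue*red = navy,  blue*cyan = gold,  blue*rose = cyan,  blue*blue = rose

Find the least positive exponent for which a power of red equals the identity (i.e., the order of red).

The identity element is plum (its row matches the header).
red^1 = red
red^2 = red * red = gold
red^3 = gold * red = rose
red^4 = rose * red = plum
The first power of red equal to the identity is red^4, so ord(red) = 4.

4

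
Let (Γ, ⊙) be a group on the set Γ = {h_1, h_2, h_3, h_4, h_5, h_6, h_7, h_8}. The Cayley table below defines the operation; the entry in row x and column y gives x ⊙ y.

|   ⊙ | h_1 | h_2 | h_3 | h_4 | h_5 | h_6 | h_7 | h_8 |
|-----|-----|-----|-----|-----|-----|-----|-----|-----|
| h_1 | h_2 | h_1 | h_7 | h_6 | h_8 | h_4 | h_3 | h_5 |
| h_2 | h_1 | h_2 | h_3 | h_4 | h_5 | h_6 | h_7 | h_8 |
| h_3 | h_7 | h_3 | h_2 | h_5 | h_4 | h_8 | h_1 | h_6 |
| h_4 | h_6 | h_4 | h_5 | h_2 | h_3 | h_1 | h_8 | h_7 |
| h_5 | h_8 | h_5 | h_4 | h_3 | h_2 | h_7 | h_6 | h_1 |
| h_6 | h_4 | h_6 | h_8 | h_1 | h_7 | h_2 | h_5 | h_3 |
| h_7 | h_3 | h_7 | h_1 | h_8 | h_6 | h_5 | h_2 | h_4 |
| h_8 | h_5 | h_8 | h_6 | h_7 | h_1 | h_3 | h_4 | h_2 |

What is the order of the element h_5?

2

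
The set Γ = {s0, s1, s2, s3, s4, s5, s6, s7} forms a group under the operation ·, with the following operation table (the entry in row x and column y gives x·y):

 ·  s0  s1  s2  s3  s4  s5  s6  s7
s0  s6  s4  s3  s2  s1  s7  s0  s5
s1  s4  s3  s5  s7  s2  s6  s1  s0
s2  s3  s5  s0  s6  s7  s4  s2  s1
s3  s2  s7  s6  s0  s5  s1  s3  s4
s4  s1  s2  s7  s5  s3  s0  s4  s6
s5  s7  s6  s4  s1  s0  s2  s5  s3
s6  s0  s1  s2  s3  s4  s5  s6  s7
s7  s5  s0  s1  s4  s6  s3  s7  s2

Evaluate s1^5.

s1^1 = s1
s1^2 = s1·s1 = s3
s1^3 = s3·s1 = s7
s1^4 = s7·s1 = s0
s1^5 = s0·s1 = s4

s4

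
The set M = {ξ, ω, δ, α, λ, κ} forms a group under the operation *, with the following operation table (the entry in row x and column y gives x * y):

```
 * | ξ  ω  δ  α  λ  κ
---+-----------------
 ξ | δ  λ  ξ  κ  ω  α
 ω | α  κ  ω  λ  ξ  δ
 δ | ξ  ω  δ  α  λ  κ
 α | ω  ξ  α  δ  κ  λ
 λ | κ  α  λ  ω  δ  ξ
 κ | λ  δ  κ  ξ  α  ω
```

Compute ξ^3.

ξ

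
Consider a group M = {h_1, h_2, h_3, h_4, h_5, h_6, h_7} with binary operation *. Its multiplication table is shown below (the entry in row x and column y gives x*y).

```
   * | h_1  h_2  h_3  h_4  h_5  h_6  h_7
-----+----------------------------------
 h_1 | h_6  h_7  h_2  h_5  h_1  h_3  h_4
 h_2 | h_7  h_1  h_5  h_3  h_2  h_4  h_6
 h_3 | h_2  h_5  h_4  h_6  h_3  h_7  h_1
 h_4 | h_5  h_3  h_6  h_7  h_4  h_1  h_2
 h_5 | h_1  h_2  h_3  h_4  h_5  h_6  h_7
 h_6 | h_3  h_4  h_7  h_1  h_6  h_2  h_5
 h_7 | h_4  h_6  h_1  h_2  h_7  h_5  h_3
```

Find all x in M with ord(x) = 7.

Identity is h_5. Compute the order of each non-identity element by repeated multiplication:
  h_1: h_1 → h_6 → h_3 → h_2 → h_7 → h_4 → h_5  (order 7)
  h_2: h_2 → h_1 → h_7 → h_6 → h_4 → h_3 → h_5  (order 7)
  h_3: h_3 → h_4 → h_6 → h_7 → h_1 → h_2 → h_5  (order 7)
  h_4: h_4 → h_7 → h_2 → h_3 → h_6 → h_1 → h_5  (order 7)
  h_6: h_6 → h_2 → h_4 → h_1 → h_3 → h_7 → h_5  (order 7)
  h_7: h_7 → h_3 → h_1 → h_4 → h_2 → h_6 → h_5  (order 7)
Elements of order 7: {h_1, h_2, h_3, h_4, h_6, h_7}.

{h_1, h_2, h_3, h_4, h_6, h_7}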